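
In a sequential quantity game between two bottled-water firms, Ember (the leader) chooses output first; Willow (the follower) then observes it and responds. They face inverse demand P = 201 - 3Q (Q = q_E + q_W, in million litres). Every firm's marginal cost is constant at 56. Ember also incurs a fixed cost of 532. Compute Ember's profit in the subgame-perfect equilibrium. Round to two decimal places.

344.04

Solve by backward induction. Given q_E, the follower Willow maximises π_W = (201 - 3q_E - 3q_W)q_W - 56q_W.
∂π_W/∂q_W = 145 - 3q_E - 6q_W = 0 gives the reaction function q_W = (145 - 3q_E)/6.
The leader anticipates this reaction. Substituting into P = 201 - 3Q gives P = 257/2 - (3/2)q_E, so π_E = (257/2 - (3/2)q_E)q_E - 56q_E.
The leader's first-order condition 145/2 - 3q_E = 0 yields q_E = 145/6.
Then q_W = (145 - 3·(145/6))/6 = 145/12.
Price P = 201 - 3·(145/4) = 369/4.
Ember's profit: (369/4 - 56)·(145/6) - 532 = 344.0417.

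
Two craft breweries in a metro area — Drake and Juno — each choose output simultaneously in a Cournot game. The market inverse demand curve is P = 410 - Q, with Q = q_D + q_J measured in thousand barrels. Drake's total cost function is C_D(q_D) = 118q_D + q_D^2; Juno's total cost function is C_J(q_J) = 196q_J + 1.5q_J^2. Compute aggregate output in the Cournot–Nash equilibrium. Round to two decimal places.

95.26

Drake's profit: π_D = (410 - Q)q_D - (118q_D + q_D²). Setting ∂π_D/∂q_D = 0: 292 - 4q_D - (q_J) = 0.
Juno's first-order condition: 214 - 5q_J - (q_D) = 0.
Rearranging gives the reaction functions q_D = (292 - q_J)/4 and q_J = (214 - q_D)/5.
Substituting one into the other gives q_D = 1246/19 and q_J = 564/19.
Total output Q = 1246/19 + 564/19 = 1810/19.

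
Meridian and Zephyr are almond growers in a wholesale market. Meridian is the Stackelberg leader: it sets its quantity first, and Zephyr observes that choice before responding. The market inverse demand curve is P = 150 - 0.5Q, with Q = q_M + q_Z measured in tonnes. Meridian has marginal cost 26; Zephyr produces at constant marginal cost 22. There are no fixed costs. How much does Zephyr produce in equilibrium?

Solve by backward induction. Given q_M, the follower Zephyr maximises π_Z = (150 - (1/2)q_M - (1/2)q_Z)q_Z - 22q_Z.
Follower FOC: 128 - (1/2)q_M - q_Z = 0, so q_Z(q_M) = (128 - (1/2)q_M).
Meridian substitutes q_Z(q_M) into its own profit: π_M = q_M(150 - (1/2)q_M - (128 - (1/2)q_M)/2) - 26q_M = (86 - (1/4)q_M)q_M - 26q_M.
The leader's first-order condition 60 - (1/2)q_M = 0 yields q_M = 120.
Then q_Z = (128 - (1/2)·120) = 68.

68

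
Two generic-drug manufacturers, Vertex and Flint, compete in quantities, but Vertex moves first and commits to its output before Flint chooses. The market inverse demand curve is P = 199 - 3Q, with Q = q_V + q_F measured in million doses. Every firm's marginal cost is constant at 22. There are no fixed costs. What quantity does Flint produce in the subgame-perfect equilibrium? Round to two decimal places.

14.75

The follower Flint best-responds to any q_V: π_F = (199 - 3Q)q_F - 22q_F.
∂π_F/∂q_F = 177 - 3q_V - 6q_F = 0 gives the reaction function q_F = (177 - 3q_V)/6.
Vertex substitutes q_F(q_V) into its own profit: π_V = q_V(199 - 3q_V - (177 - 3q_V)/2) - 22q_V = (221/2 - (3/2)q_V)q_V - 22q_V.
Leader FOC: 177/2 - 3q_V = 0, so q_V = 59/2.
Then q_F = (177 - 3·(59/2))/6 = 59/4.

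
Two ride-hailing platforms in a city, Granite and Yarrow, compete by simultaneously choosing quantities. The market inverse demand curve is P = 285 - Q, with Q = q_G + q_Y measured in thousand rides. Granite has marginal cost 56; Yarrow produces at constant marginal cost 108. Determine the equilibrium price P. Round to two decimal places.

149.67

Granite's profit: π_G = (285 - Q)q_G - (56q_G). Setting ∂π_G/∂q_G = 0: 229 - 2q_G - (q_Y) = 0.
Yarrow's profit: π_Y = (285 - Q)q_Y - (108q_Y). Setting ∂π_Y/∂q_Y = 0: 177 - 2q_Y - (q_G) = 0.
Rearranging gives the reaction functions q_G = (229 - q_Y)/2 and q_Y = (177 - q_G)/2.
Solving the pair: q_G = 281/3, q_Y = 125/3.
Total output Q = 406/3, so price P = 285 - 406/3 = 449/3.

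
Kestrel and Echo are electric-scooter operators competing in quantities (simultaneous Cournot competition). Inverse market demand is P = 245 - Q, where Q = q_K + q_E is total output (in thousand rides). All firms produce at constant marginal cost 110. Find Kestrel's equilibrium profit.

2025

Each firm earns π_i = (245 - Q)q_i - 110q_i.
Setting ∂π_i/∂q_i = 0 with rivals' quantities fixed: 135 - 2q_i - q_j = 0.
With identical firms every q_j equals q_i, so q_j = q_i and 135 = 3q_i, giving q_i = 45.
Price P = 245 - 90 = 155.
Kestrel's profit: (155 - 110)·45 = 2025.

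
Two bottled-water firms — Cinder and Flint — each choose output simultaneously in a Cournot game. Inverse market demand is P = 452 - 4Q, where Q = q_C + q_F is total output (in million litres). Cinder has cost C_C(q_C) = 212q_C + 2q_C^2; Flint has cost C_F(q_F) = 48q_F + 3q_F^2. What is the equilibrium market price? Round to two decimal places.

303.79

Cinder's profit: π_C = (452 - 4Q)q_C - (212q_C + 2q_C²). Setting ∂π_C/∂q_C = 0: 240 - 12q_C - 4(q_F) = 0.
Flint's first-order condition: 404 - 14q_F - 4(q_C) = 0.
Best responses: q_C = (240 - 4q_F)/12, q_F = (404 - 4q_C)/14.
Substituting one into the other gives q_C = 218/19 and q_F = 486/19.
Total output Q = 704/19, so price P = 452 - 4·(704/19) = 303.7895.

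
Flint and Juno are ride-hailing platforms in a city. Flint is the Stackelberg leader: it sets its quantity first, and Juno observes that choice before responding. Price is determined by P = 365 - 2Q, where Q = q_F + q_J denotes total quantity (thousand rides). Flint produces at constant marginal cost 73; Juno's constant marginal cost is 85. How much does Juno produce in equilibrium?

32

The follower Juno best-responds to any q_F: π_J = (365 - 2Q)q_J - 85q_J.
Follower FOC: 280 - 2q_F - 4q_J = 0, so q_J(q_F) = (280 - 2q_F)/4.
Flint substitutes q_J(q_F) into its own profit: π_F = q_F(365 - 2q_F - (280 - 2q_F)/2) - 73q_F = (225 - q_F)q_F - 73q_F.
Leader FOC: 152 - 2q_F = 0, so q_F = 76.
Then q_J = (280 - 2·76)/4 = 32.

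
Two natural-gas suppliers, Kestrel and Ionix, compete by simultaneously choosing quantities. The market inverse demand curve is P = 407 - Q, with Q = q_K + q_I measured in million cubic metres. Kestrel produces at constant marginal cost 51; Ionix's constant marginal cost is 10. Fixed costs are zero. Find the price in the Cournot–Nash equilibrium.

156

Kestrel's profit: π_K = (407 - Q)q_K - (51q_K). Setting ∂π_K/∂q_K = 0: 356 - 2q_K - (q_I) = 0.
Ionix's profit: π_I = (407 - Q)q_I - (10q_I). Setting ∂π_I/∂q_I = 0: 397 - 2q_I - (q_K) = 0.
Best responses: q_K = (356 - q_I)/2, q_I = (397 - q_K)/2.
Substituting one into the other gives q_K = 105 and q_I = 146.
Total output Q = 251, so price P = 407 - 251 = 156.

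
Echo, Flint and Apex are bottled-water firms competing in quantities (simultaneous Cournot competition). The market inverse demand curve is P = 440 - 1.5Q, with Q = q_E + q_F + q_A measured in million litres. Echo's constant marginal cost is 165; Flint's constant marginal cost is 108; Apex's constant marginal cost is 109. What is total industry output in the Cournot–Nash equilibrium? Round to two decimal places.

Echo's profit: π_E = (440 - 1.5Q)q_E - (165q_E). Setting ∂π_E/∂q_E = 0: 275 - 3q_E - (3/2)(q_F + q_A) = 0.
Flint's first-order condition: 332 - 3q_F - (3/2)(q_E + q_A) = 0.
Apex's profit: π_A = (440 - 1.5Q)q_A - (109q_A). Setting ∂π_A/∂q_A = 0: 331 - 3q_A - (3/2)(q_E + q_F) = 0.
Adding the 3 conditions: 938 − 3Q − 3Q = 0, i.e. Q = 469/3.
Back-substituting: q_E = (275 − 469/2)/(3/2) = 27, q_F = (332 − 469/2)/(3/2) = 65, q_A = (331 − 469/2)/(3/2) = 193/3.
Total output Q = 27 + 65 + 193/3 = 469/3.

156.33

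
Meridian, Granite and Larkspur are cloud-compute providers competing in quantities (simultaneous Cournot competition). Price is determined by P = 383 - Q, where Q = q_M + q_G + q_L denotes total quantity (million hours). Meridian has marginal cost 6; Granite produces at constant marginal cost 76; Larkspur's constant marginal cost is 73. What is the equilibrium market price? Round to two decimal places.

Meridian's profit: π_M = (383 - Q)q_M - (6q_M). Setting ∂π_M/∂q_M = 0: 377 - 2q_M - (q_G + q_L) = 0.
Granite's first-order condition: 307 - 2q_G - (q_M + q_L) = 0.
Larkspur's profit: π_L = (383 - Q)q_L - (73q_L). Setting ∂π_L/∂q_L = 0: 310 - 2q_L - (q_M + q_G) = 0.
Summing all 3 equations gives 994 − 4Q = 0, hence Q = 497/2.
Back-substituting: q_M = (377 − 497/2) = 257/2, q_G = (307 − 497/2) = 117/2, q_L = (310 − 497/2) = 123/2.
Total output Q = 497/2, so price P = 383 - 497/2 = 269/2.

134.50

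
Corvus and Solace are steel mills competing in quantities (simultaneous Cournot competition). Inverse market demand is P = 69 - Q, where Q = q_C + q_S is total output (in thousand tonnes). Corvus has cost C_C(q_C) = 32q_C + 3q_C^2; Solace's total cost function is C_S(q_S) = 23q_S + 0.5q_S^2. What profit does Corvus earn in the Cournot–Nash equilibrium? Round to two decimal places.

31.95

Corvus's profit: π_C = (69 - Q)q_C - (32q_C + 3q_C²). Setting ∂π_C/∂q_C = 0: 37 - 8q_C - (q_S) = 0.
Solace's first-order condition: 46 - 3q_S - (q_C) = 0.
Best responses: q_C = (37 - q_S)/8, q_S = (46 - q_C)/3.
Substituting one into the other gives q_C = 65/23 and q_S = 331/23.
Price P = 69 - 396/23 = 1191/23.
Corvus's profit: (1191/23)·(65/23) - 32·(65/23) - 3(65/23)² = 31.9471.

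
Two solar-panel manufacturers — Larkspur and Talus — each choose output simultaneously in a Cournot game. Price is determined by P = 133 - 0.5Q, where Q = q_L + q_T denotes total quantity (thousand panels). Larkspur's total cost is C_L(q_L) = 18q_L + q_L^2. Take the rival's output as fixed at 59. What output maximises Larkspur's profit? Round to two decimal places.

With the rival's output fixed at 59, Larkspur's profit is π_L = (133 - (1/2)·59 - (1/2)q_L)q_L - (18q_L + q_L²) = (207/2 - (1/2)q_L)q_L - (18q_L + q_L²).
∂π_L/∂q_L = 171/2 - 3q_L = 0, so q_L = 57/2.

28.50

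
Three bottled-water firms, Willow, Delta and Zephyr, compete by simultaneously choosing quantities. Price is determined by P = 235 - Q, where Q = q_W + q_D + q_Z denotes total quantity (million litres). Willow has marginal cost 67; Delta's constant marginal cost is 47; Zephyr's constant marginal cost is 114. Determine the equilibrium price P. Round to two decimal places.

115.75

Willow's profit: π_W = (235 - Q)q_W - (67q_W). Setting ∂π_W/∂q_W = 0: 168 - 2q_W - (q_D + q_Z) = 0.
Delta's first-order condition: 188 - 2q_D - (q_W + q_Z) = 0.
Zephyr's first-order condition: 121 - 2q_Z - (q_W + q_D) = 0.
Adding the 3 first-order conditions: 477 − 4Q = 0, so Q = 477/4.
Back-substituting: q_W = (168 − 477/4) = 195/4, q_D = (188 − 477/4) = 275/4, q_Z = (121 − 477/4) = 7/4.
Total output Q = 477/4, so price P = 235 - 477/4 = 463/4.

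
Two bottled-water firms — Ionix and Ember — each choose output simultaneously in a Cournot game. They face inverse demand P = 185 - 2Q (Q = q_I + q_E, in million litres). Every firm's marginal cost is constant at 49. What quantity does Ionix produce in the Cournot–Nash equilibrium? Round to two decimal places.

22.67

Each firm earns π_i = (185 - 2Q)q_i - 49q_i.
First-order condition (treating rivals' output as given): 136 - 4q_i - 2q_j = 0.
By symmetry each firm produces the same amount; substituting q_j = q_i yields q_i = 136/6 = 68/3.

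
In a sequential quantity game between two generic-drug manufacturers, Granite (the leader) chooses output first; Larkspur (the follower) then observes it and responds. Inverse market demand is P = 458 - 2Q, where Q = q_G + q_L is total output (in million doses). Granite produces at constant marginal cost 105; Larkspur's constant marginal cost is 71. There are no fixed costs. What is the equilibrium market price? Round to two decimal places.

184.75

The follower Larkspur best-responds to any q_G: π_L = (458 - 2Q)q_L - 71q_L.
Setting the follower's marginal profit to zero, 387 - 2q_G - 4q_L = 0, i.e. q_L = (387 - 2q_G)/4.
Granite substitutes q_L(q_G) into its own profit: π_G = q_G(458 - 2q_G - (387 - 2q_G)/2) - 105q_G = (529/2 - q_G)q_G - 105q_G.
Maximising: ∂π_G/∂q_G = 319/2 - 2q_G = 0, giving q_G = 319/4.
Then q_L = (387 - 2·(319/4))/4 = 455/8.
Total output Q = 1093/8, so price P = 458 - 2·(1093/8) = 739/4.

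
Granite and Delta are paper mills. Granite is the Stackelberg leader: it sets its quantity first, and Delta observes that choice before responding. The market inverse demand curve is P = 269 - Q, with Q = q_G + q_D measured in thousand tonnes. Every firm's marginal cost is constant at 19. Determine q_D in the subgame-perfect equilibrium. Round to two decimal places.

The follower Delta best-responds to any q_G: π_D = (269 - Q)q_D - 19q_D.
∂π_D/∂q_D = 250 - q_G - 2q_D = 0 gives the reaction function q_D = (250 - q_G)/2.
Granite substitutes q_D(q_G) into its own profit: π_G = q_G(269 - q_G - (250 - q_G)/2) - 19q_G = (144 - (1/2)q_G)q_G - 19q_G.
Maximising: ∂π_G/∂q_G = 125 - q_G = 0, giving q_G = 125.
Then q_D = (250 - 125)/2 = 125/2.

62.50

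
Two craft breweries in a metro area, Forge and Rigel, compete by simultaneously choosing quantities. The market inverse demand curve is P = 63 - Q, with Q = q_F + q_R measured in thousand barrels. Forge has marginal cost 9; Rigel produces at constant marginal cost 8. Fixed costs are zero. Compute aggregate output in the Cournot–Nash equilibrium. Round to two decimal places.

36.33

Forge's profit: π_F = (63 - Q)q_F - (9q_F). Setting ∂π_F/∂q_F = 0: 54 - 2q_F - (q_R) = 0.
Rigel's first-order condition: 55 - 2q_R - (q_F) = 0.
Rearranging gives the reaction functions q_F = (54 - q_R)/2 and q_R = (55 - q_F)/2.
Substituting one into the other gives q_F = 53/3 and q_R = 56/3.
Total output Q = 53/3 + 56/3 = 109/3.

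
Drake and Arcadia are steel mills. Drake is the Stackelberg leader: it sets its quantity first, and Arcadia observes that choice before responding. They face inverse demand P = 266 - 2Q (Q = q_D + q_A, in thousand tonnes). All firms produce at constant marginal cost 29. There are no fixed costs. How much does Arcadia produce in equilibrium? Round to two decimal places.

Solve by backward induction. Given q_D, the follower Arcadia maximises π_A = (266 - 2q_D - 2q_A)q_A - 29q_A.
∂π_A/∂q_A = 237 - 2q_D - 4q_A = 0 gives the reaction function q_A = (237 - 2q_D)/4.
Drake substitutes q_A(q_D) into its own profit: π_D = q_D(266 - 2q_D - (237 - 2q_D)/2) - 29q_D = (295/2 - q_D)q_D - 29q_D.
Maximising: ∂π_D/∂q_D = 237/2 - 2q_D = 0, giving q_D = 237/4.
Then q_A = (237 - 2·(237/4))/4 = 237/8.

29.63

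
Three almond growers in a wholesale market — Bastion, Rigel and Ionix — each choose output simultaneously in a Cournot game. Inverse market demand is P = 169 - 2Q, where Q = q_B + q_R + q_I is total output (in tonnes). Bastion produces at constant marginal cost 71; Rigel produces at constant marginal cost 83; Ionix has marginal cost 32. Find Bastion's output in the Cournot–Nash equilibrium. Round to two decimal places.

Bastion's profit: π_B = (169 - 2Q)q_B - (71q_B). Setting ∂π_B/∂q_B = 0: 98 - 4q_B - 2(q_R + q_I) = 0.
Rigel's first-order condition: 86 - 4q_R - 2(q_B + q_I) = 0.
Ionix's first-order condition: 137 - 4q_I - 2(q_B + q_R) = 0.
Summing all 3 equations gives 321 − 8Q = 0, hence Q = 321/8.
Back-substituting: q_B = (98 − 321/4)/2 = 71/8, q_R = (86 − 321/4)/2 = 23/8, q_I = (137 − 321/4)/2 = 227/8.

8.88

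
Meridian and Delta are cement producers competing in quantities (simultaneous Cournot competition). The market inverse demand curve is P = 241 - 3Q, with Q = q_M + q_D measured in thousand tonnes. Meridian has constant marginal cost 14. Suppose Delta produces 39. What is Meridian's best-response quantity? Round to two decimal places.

18.33

With the rival's output fixed at 39, Meridian's profit is π_M = (241 - 3·39 - 3q_M)q_M - (14q_M) = (124 - 3q_M)q_M - (14q_M).
∂π_M/∂q_M = 110 - 6q_M = 0, so q_M = 55/3.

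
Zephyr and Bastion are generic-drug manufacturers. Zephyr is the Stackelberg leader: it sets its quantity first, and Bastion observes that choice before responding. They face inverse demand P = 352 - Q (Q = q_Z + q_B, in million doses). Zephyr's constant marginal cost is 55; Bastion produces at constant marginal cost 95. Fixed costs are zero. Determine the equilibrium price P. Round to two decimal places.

139.25

Solve by backward induction. Given q_Z, the follower Bastion maximises π_B = (352 - q_Z - q_B)q_B - 95q_B.
∂π_B/∂q_B = 257 - q_Z - 2q_B = 0 gives the reaction function q_B = (257 - q_Z)/2.
Zephyr substitutes q_B(q_Z) into its own profit: π_Z = q_Z(352 - q_Z - (257 - q_Z)/2) - 55q_Z = (447/2 - (1/2)q_Z)q_Z - 55q_Z.
Leader FOC: 337/2 - q_Z = 0, so q_Z = 337/2.
Then q_B = (257 - 337/2)/2 = 177/4.
Total output Q = 851/4, so price P = 352 - 851/4 = 557/4.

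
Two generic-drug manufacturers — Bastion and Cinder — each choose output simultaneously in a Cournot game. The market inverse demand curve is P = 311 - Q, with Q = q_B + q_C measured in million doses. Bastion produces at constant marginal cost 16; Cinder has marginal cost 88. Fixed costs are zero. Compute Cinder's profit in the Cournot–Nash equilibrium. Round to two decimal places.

2533.44

Bastion's profit: π_B = (311 - Q)q_B - (16q_B). Setting ∂π_B/∂q_B = 0: 295 - 2q_B - (q_C) = 0.
Cinder's profit: π_C = (311 - Q)q_C - (88q_C). Setting ∂π_C/∂q_C = 0: 223 - 2q_C - (q_B) = 0.
Rearranging gives the reaction functions q_B = (295 - q_C)/2 and q_C = (223 - q_B)/2.
Substituting one into the other gives q_B = 367/3 and q_C = 151/3.
Price P = 311 - 518/3 = 415/3.
Cinder's profit: (415/3 - 88)·(151/3) = 2533.4444.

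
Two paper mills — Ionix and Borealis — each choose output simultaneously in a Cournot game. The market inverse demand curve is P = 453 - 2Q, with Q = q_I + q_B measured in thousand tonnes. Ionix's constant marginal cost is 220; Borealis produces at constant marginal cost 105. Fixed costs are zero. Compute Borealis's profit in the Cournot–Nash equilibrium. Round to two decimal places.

Ionix's profit: π_I = (453 - 2Q)q_I - (220q_I). Setting ∂π_I/∂q_I = 0: 233 - 4q_I - 2(q_B) = 0.
Borealis's profit: π_B = (453 - 2Q)q_B - (105q_B). Setting ∂π_B/∂q_B = 0: 348 - 4q_B - 2(q_I) = 0.
Best responses: q_I = (233 - 2q_B)/4, q_B = (348 - 2q_I)/4.
Solving the pair: q_I = 59/3, q_B = 463/6.
Price P = 453 - 2·(581/6) = 778/3.
Borealis's profit: (778/3 - 105)·(463/6) = 11909.3889.

11909.39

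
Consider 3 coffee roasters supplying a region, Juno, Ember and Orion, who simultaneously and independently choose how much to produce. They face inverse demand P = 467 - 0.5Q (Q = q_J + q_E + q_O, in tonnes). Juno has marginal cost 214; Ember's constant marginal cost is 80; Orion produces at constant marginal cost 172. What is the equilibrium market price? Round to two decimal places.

233.25

Juno's profit: π_J = (467 - 0.5Q)q_J - (214q_J). Setting ∂π_J/∂q_J = 0: 253 - q_J - (1/2)(q_E + q_O) = 0.
Ember's profit: π_E = (467 - 0.5Q)q_E - (80q_E). Setting ∂π_E/∂q_E = 0: 387 - q_E - (1/2)(q_J + q_O) = 0.
Orion's first-order condition: 295 - q_O - (1/2)(q_J + q_E) = 0.
Adding the 3 conditions: 935 − Q − Q = 0, i.e. Q = 935/2.
Back-substituting: q_J = (253 − 935/4)/(1/2) = 77/2, q_E = (387 − 935/4)/(1/2) = 613/2, q_O = (295 − 935/4)/(1/2) = 245/2.
Total output Q = 935/2, so price P = 467 - (1/2)·(935/2) = 933/4.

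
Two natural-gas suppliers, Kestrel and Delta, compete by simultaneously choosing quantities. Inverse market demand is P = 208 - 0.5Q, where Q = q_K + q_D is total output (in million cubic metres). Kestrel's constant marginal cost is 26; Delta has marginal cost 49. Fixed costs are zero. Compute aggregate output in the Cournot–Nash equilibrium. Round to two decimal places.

227.33

Kestrel's profit: π_K = (208 - 0.5Q)q_K - (26q_K). Setting ∂π_K/∂q_K = 0: 182 - q_K - (1/2)(q_D) = 0.
Delta's profit: π_D = (208 - 0.5Q)q_D - (49q_D). Setting ∂π_D/∂q_D = 0: 159 - q_D - (1/2)(q_K) = 0.
Best responses: q_K = (182 - (1/2)q_D), q_D = (159 - (1/2)q_K).
Substituting one into the other gives q_K = 410/3 and q_D = 272/3.
Total output Q = 410/3 + 272/3 = 682/3.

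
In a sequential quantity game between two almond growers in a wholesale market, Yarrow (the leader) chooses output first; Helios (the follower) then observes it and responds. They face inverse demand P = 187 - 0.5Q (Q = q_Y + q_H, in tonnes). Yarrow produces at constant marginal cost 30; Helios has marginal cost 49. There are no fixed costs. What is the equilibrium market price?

Solve by backward induction. Given q_Y, the follower Helios maximises π_H = (187 - (1/2)q_Y - (1/2)q_H)q_H - 49q_H.
∂π_H/∂q_H = 138 - (1/2)q_Y - q_H = 0 gives the reaction function q_H = (138 - (1/2)q_Y).
Yarrow substitutes q_H(q_Y) into its own profit: π_Y = q_Y(187 - (1/2)q_Y - (138 - (1/2)q_Y)/2) - 30q_Y = (118 - (1/4)q_Y)q_Y - 30q_Y.
The leader's first-order condition 88 - (1/2)q_Y = 0 yields q_Y = 176.
Then q_H = (138 - (1/2)·176) = 50.
Total output Q = 226, so price P = 187 - (1/2)·226 = 74.

74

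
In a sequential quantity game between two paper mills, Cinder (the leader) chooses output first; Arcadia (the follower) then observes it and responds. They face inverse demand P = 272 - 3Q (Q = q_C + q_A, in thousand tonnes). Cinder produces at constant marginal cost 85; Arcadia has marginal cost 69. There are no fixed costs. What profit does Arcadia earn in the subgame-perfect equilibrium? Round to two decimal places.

The follower Arcadia best-responds to any q_C: π_A = (272 - 3Q)q_A - 69q_A.
∂π_A/∂q_A = 203 - 3q_C - 6q_A = 0 gives the reaction function q_A = (203 - 3q_C)/6.
The leader anticipates this reaction. Substituting into P = 272 - 3Q gives P = 341/2 - (3/2)q_C, so π_C = (341/2 - (3/2)q_C)q_C - 85q_C.
The leader's first-order condition 171/2 - 3q_C = 0 yields q_C = 57/2.
Then q_A = (203 - 3·(57/2))/6 = 235/12.
Price P = 272 - 3·(577/12) = 511/4.
Arcadia's profit: (511/4 - 69)·(235/12) = 1150.5208.

1150.52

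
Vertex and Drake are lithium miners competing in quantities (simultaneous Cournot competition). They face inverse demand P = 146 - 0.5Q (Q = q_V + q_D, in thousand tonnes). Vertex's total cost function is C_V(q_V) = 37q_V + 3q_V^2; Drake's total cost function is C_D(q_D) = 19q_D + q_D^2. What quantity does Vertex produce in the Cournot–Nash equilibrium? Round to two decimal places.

12.70

Vertex's profit: π_V = (146 - 0.5Q)q_V - (37q_V + 3q_V²). Setting ∂π_V/∂q_V = 0: 109 - 7q_V - (1/2)(q_D) = 0.
Drake's first-order condition: 127 - 3q_D - (1/2)(q_V) = 0.
Best responses: q_V = (109 - (1/2)q_D)/7, q_D = (127 - (1/2)q_V)/3.
Substituting one into the other gives q_V = 1054/83 and q_D = 40.2169.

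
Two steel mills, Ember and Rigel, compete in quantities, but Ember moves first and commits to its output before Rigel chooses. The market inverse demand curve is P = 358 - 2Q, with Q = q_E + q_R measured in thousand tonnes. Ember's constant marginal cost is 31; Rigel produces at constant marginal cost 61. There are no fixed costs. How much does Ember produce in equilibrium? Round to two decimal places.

The follower Rigel best-responds to any q_E: π_R = (358 - 2Q)q_R - 61q_R.
Setting the follower's marginal profit to zero, 297 - 2q_E - 4q_R = 0, i.e. q_R = (297 - 2q_E)/4.
The leader anticipates this reaction. Substituting into P = 358 - 2Q gives P = 419/2 - q_E, so π_E = (419/2 - q_E)q_E - 31q_E.
Leader FOC: 357/2 - 2q_E = 0, so q_E = 357/4.
Then q_R = (297 - 2·(357/4))/4 = 237/8.

89.25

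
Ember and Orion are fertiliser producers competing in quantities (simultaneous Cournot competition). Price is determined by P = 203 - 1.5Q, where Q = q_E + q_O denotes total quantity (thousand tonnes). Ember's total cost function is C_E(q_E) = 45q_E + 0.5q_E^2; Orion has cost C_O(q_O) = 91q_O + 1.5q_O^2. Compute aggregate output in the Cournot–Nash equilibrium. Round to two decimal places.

45.56

Ember's profit: π_E = (203 - 1.5Q)q_E - (45q_E + (1/2)q_E²). Setting ∂π_E/∂q_E = 0: 158 - 4q_E - (3/2)(q_O) = 0.
Orion's profit: π_O = (203 - 1.5Q)q_O - (91q_O + (3/2)q_O²). Setting ∂π_O/∂q_O = 0: 112 - 6q_O - (3/2)(q_E) = 0.
So q_E = (158 - (3/2)q_O)/4 and q_O = (112 - (3/2)q_E)/6.
Substituting one into the other gives q_E = 1040/29 and q_O = 844/87.
Total output Q = 1040/29 + 844/87 = 45.5632.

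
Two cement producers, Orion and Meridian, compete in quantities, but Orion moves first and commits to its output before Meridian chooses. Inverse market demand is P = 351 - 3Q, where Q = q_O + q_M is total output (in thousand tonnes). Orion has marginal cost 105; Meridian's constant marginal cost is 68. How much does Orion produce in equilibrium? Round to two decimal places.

The follower Meridian best-responds to any q_O: π_M = (351 - 3Q)q_M - 68q_M.
Setting the follower's marginal profit to zero, 283 - 3q_O - 6q_M = 0, i.e. q_M = (283 - 3q_O)/6.
The leader anticipates this reaction. Substituting into P = 351 - 3Q gives P = 419/2 - (3/2)q_O, so π_O = (419/2 - (3/2)q_O)q_O - 105q_O.
Maximising: ∂π_O/∂q_O = 209/2 - 3q_O = 0, giving q_O = 209/6.
Then q_M = (283 - 3·(209/6))/6 = 119/4.

34.83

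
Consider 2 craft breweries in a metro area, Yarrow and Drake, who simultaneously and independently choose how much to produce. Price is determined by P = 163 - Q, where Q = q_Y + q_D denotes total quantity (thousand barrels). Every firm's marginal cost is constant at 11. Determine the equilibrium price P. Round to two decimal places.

Each firm earns π_i = (163 - Q)q_i - 11q_i.
Setting ∂π_i/∂q_i = 0 with rivals' quantities fixed: 152 - 2q_i - q_j = 0.
With identical firms every q_j equals q_i, so q_j = q_i and 152 = 3q_i, giving q_i = 152/3.
Total output Q = 304/3, so price P = 163 - 304/3 = 185/3.

61.67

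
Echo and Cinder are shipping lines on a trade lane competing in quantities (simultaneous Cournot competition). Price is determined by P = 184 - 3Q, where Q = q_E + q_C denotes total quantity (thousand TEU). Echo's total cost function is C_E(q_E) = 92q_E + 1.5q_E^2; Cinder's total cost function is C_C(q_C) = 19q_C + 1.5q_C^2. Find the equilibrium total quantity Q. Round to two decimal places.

21.42

Echo's profit: π_E = (184 - 3Q)q_E - (92q_E + (3/2)q_E²). Setting ∂π_E/∂q_E = 0: 92 - 9q_E - 3(q_C) = 0.
Cinder's profit: π_C = (184 - 3Q)q_C - (19q_C + (3/2)q_C²). Setting ∂π_C/∂q_C = 0: 165 - 9q_C - 3(q_E) = 0.
Rearranging gives the reaction functions q_E = (92 - 3q_C)/9 and q_C = (165 - 3q_E)/9.
Substituting one into the other gives q_E = 37/8 and q_C = 403/24.
Total output Q = 37/8 + 403/24 = 257/12.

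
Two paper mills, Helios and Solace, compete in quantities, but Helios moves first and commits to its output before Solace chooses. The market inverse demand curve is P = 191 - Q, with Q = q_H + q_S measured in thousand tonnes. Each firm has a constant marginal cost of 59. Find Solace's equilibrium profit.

The follower Solace best-responds to any q_H: π_S = (191 - Q)q_S - 59q_S.
Setting the follower's marginal profit to zero, 132 - q_H - 2q_S = 0, i.e. q_S = (132 - q_H)/2.
Helios substitutes q_S(q_H) into its own profit: π_H = q_H(191 - q_H - (132 - q_H)/2) - 59q_H = (125 - (1/2)q_H)q_H - 59q_H.
Maximising: ∂π_H/∂q_H = 66 - q_H = 0, giving q_H = 66.
Then q_S = (132 - 66)/2 = 33.
Price P = 191 - 99 = 92.
Solace's profit: (92 - 59)·33 = 1089.

1089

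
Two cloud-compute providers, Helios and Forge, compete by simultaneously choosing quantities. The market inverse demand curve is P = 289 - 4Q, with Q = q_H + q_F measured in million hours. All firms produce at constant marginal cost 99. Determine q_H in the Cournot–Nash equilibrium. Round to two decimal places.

A representative firm's profit is π_i = q_i(289 - 4Q) - 99q_i.
First-order condition (treating rivals' output as given): 190 - 8q_i - 4q_j = 0.
With identical firms every q_j equals q_i, so q_j = q_i and 190 = 12q_i, giving q_i = 95/6.

15.83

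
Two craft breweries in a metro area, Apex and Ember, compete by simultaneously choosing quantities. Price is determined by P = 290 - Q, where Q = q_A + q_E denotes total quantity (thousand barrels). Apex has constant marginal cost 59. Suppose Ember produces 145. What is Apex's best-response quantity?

With the rival's output fixed at 145, Apex's profit is π_A = (290 - 145 - q_A)q_A - (59q_A) = (145 - q_A)q_A - (59q_A).
∂π_A/∂q_A = 86 - 2q_A = 0, so q_A = 43.

43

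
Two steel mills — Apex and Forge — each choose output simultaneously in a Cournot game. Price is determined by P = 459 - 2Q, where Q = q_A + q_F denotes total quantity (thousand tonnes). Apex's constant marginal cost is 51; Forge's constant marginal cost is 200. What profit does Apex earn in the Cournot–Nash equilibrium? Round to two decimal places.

17236.06

Apex's profit: π_A = (459 - 2Q)q_A - (51q_A). Setting ∂π_A/∂q_A = 0: 408 - 4q_A - 2(q_F) = 0.
Forge's first-order condition: 259 - 4q_F - 2(q_A) = 0.
So q_A = (408 - 2q_F)/4 and q_F = (259 - 2q_A)/4.
Solving the pair: q_A = 557/6, q_F = 55/3.
Price P = 459 - 2·(667/6) = 710/3.
Apex's profit: (710/3 - 51)·(557/6) = 17236.0556.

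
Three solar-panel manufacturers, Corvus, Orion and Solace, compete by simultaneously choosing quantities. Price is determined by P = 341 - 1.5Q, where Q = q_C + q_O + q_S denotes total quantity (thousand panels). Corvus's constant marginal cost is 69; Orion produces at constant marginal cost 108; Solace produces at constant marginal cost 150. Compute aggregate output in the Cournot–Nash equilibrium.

Corvus's profit: π_C = (341 - 1.5Q)q_C - (69q_C). Setting ∂π_C/∂q_C = 0: 272 - 3q_C - (3/2)(q_O + q_S) = 0.
Orion's profit: π_O = (341 - 1.5Q)q_O - (108q_O). Setting ∂π_O/∂q_O = 0: 233 - 3q_O - (3/2)(q_C + q_S) = 0.
Solace's profit: π_S = (341 - 1.5Q)q_S - (150q_S). Setting ∂π_S/∂q_S = 0: 191 - 3q_S - (3/2)(q_C + q_O) = 0.
Adding the 3 first-order conditions: 696 − 6Q = 0, so Q = 116.
Back-substituting: q_C = (272 − 174)/(3/2) = 196/3, q_O = (233 − 174)/(3/2) = 118/3, q_S = (191 − 174)/(3/2) = 34/3.
Total output Q = 196/3 + 118/3 + 34/3 = 116.

116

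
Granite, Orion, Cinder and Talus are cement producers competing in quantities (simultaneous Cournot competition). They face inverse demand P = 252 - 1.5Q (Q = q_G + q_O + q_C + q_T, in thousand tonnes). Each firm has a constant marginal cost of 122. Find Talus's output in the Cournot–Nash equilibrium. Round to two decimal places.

17.33

A representative firm's profit is π_i = q_i(252 - 1.5Q) - 122q_i.
Setting ∂π_i/∂q_i = 0 with rivals' quantities fixed: 130 - 3q_i - (3/2)·Σ_{j≠i} q_j = 0.
With identical firms every q_j equals q_i, so Σ_{j≠i} q_j = 3q_i and 130 = (15/2)q_i, giving q_i = 52/3.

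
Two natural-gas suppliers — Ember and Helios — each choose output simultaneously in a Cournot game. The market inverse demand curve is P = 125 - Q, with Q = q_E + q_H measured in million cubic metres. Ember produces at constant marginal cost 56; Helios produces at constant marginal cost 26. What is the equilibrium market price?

69

Ember's profit: π_E = (125 - Q)q_E - (56q_E). Setting ∂π_E/∂q_E = 0: 69 - 2q_E - (q_H) = 0.
Helios's first-order condition: 99 - 2q_H - (q_E) = 0.
Best responses: q_E = (69 - q_H)/2, q_H = (99 - q_E)/2.
Substituting one into the other gives q_E = 13 and q_H = 43.
Total output Q = 56, so price P = 125 - 56 = 69.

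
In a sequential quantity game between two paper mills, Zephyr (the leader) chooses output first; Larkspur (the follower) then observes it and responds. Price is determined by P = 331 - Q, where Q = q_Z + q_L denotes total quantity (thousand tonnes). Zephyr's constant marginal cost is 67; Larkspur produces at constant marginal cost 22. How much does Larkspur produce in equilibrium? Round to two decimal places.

The follower Larkspur best-responds to any q_Z: π_L = (331 - Q)q_L - 22q_L.
Setting the follower's marginal profit to zero, 309 - q_Z - 2q_L = 0, i.e. q_L = (309 - q_Z)/2.
The leader anticipates this reaction. Substituting into P = 331 - Q gives P = 353/2 - (1/2)q_Z, so π_Z = (353/2 - (1/2)q_Z)q_Z - 67q_Z.
Maximising: ∂π_Z/∂q_Z = 219/2 - q_Z = 0, giving q_Z = 219/2.
Then q_L = (309 - 219/2)/2 = 399/4.

99.75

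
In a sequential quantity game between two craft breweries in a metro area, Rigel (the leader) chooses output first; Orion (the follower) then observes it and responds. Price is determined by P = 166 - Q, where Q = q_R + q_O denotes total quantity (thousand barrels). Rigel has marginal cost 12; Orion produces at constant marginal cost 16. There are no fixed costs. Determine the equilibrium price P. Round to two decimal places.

51.50

The follower Orion best-responds to any q_R: π_O = (166 - Q)q_O - 16q_O.
Setting the follower's marginal profit to zero, 150 - q_R - 2q_O = 0, i.e. q_O = (150 - q_R)/2.
Rigel substitutes q_O(q_R) into its own profit: π_R = q_R(166 - q_R - (150 - q_R)/2) - 12q_R = (91 - (1/2)q_R)q_R - 12q_R.
Maximising: ∂π_R/∂q_R = 79 - q_R = 0, giving q_R = 79.
Then q_O = (150 - 79)/2 = 71/2.
Total output Q = 229/2, so price P = 166 - 229/2 = 103/2.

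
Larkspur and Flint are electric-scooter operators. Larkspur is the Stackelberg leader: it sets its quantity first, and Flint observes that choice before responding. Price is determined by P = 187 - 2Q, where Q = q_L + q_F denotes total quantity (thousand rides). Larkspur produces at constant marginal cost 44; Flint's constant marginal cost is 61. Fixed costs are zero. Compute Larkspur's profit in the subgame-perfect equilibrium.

The follower Flint best-responds to any q_L: π_F = (187 - 2Q)q_F - 61q_F.
Setting the follower's marginal profit to zero, 126 - 2q_L - 4q_F = 0, i.e. q_F = (126 - 2q_L)/4.
Larkspur substitutes q_F(q_L) into its own profit: π_L = q_L(187 - 2q_L - (126 - 2q_L)/2) - 44q_L = (124 - q_L)q_L - 44q_L.
The leader's first-order condition 80 - 2q_L = 0 yields q_L = 40.
Then q_F = (126 - 2·40)/4 = 23/2.
Price P = 187 - 2·(103/2) = 84.
Larkspur's profit: (84 - 44)·40 = 1600.

1600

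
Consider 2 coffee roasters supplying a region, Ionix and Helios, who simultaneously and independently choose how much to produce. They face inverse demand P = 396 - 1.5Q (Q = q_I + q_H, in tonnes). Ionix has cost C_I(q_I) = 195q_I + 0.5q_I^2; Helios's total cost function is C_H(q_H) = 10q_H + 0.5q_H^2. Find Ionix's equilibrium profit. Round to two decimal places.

535.54

Ionix's profit: π_I = (396 - 1.5Q)q_I - (195q_I + (1/2)q_I²). Setting ∂π_I/∂q_I = 0: 201 - 4q_I - (3/2)(q_H) = 0.
Helios's first-order condition: 386 - 4q_H - (3/2)(q_I) = 0.
Rearranging gives the reaction functions q_I = (201 - (3/2)q_H)/4 and q_H = (386 - (3/2)q_I)/4.
Substituting one into the other gives q_I = 180/11 and q_H = 994/11.
Price P = 396 - (3/2)·(1174/11) = 235.9091.
Ionix's profit: 235.9091·(180/11) - 195·(180/11) - (1/2)(180/11)² = 535.5372.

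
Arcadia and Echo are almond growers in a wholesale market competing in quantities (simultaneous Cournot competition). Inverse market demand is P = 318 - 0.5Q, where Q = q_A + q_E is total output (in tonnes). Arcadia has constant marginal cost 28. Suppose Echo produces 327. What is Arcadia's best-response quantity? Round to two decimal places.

With the rival's output fixed at 327, Arcadia's profit is π_A = (318 - (1/2)·327 - (1/2)q_A)q_A - (28q_A) = (309/2 - (1/2)q_A)q_A - (28q_A).
∂π_A/∂q_A = 253/2 - q_A = 0, so q_A = 253/2.

126.50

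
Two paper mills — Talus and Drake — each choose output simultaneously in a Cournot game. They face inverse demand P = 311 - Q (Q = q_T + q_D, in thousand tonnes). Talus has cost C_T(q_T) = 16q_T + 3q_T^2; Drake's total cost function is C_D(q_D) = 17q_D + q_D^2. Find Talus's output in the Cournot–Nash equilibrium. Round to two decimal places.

28.58

Talus's profit: π_T = (311 - Q)q_T - (16q_T + 3q_T²). Setting ∂π_T/∂q_T = 0: 295 - 8q_T - (q_D) = 0.
Drake's first-order condition: 294 - 4q_D - (q_T) = 0.
So q_T = (295 - q_D)/8 and q_D = (294 - q_T)/4.
Substituting one into the other gives q_T = 886/31 and q_D = 66.3548.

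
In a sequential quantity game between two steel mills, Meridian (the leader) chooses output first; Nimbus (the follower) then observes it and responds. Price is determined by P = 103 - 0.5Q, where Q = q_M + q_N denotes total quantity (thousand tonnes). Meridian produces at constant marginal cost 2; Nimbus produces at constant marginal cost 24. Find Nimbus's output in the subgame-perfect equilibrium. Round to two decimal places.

17.50

Solve by backward induction. Given q_M, the follower Nimbus maximises π_N = (103 - (1/2)q_M - (1/2)q_N)q_N - 24q_N.
Setting the follower's marginal profit to zero, 79 - (1/2)q_M - q_N = 0, i.e. q_N = (79 - (1/2)q_M).
The leader anticipates this reaction. Substituting into P = 103 - 0.5Q gives P = 127/2 - (1/4)q_M, so π_M = (127/2 - (1/4)q_M)q_M - 2q_M.
The leader's first-order condition 123/2 - (1/2)q_M = 0 yields q_M = 123.
Then q_N = (79 - (1/2)·123) = 35/2.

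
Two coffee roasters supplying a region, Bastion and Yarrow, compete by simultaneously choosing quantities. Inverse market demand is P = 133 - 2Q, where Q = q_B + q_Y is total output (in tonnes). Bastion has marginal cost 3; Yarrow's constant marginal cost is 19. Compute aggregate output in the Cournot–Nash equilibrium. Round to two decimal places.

40.67

Bastion's profit: π_B = (133 - 2Q)q_B - (3q_B). Setting ∂π_B/∂q_B = 0: 130 - 4q_B - 2(q_Y) = 0.
Yarrow's first-order condition: 114 - 4q_Y - 2(q_B) = 0.
Rearranging gives the reaction functions q_B = (130 - 2q_Y)/4 and q_Y = (114 - 2q_B)/4.
Substituting one into the other gives q_B = 73/3 and q_Y = 49/3.
Total output Q = 73/3 + 49/3 = 122/3.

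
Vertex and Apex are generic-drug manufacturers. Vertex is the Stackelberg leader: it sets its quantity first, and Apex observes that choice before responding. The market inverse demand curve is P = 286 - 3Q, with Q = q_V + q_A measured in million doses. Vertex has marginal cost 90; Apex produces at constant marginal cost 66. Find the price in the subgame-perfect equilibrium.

The follower Apex best-responds to any q_V: π_A = (286 - 3Q)q_A - 66q_A.
Follower FOC: 220 - 3q_V - 6q_A = 0, so q_A(q_V) = (220 - 3q_V)/6.
The leader anticipates this reaction. Substituting into P = 286 - 3Q gives P = 176 - (3/2)q_V, so π_V = (176 - (3/2)q_V)q_V - 90q_V.
Maximising: ∂π_V/∂q_V = 86 - 3q_V = 0, giving q_V = 86/3.
Then q_A = (220 - 3·(86/3))/6 = 67/3.
Total output Q = 51, so price P = 286 - 3·51 = 133.

133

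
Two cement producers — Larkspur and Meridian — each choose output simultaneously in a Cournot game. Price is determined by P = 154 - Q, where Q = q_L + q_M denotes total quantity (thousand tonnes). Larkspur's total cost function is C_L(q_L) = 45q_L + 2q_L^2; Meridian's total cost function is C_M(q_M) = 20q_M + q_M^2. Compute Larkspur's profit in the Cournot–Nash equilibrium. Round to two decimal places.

517.22

Larkspur's profit: π_L = (154 - Q)q_L - (45q_L + 2q_L²). Setting ∂π_L/∂q_L = 0: 109 - 6q_L - (q_M) = 0.
Meridian's profit: π_M = (154 - Q)q_M - (20q_M + q_M²). Setting ∂π_M/∂q_M = 0: 134 - 4q_M - (q_L) = 0.
So q_L = (109 - q_M)/6 and q_M = (134 - q_L)/4.
Solving the pair: q_L = 302/23, q_M = 695/23.
Price P = 154 - 997/23 = 110.6522.
Larkspur's profit: 110.6522·(302/23) - 45·(302/23) - 2(302/23)² = 517.2250.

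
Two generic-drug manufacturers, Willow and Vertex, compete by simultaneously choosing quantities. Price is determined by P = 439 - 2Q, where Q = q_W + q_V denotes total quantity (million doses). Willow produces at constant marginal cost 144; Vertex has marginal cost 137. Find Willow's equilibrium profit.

Willow's profit: π_W = (439 - 2Q)q_W - (144q_W). Setting ∂π_W/∂q_W = 0: 295 - 4q_W - 2(q_V) = 0.
Vertex's first-order condition: 302 - 4q_V - 2(q_W) = 0.
Best responses: q_W = (295 - 2q_V)/4, q_V = (302 - 2q_W)/4.
Solving the pair: q_W = 48, q_V = 103/2.
Price P = 439 - 2·(199/2) = 240.
Willow's profit: (240 - 144)·48 = 4608.

4608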